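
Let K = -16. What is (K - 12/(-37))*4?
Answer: -2320/37 ≈ -62.703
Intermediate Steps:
(K - 12/(-37))*4 = (-16 - 12/(-37))*4 = (-16 - 12*(-1/37))*4 = (-16 + 12/37)*4 = -580/37*4 = -2320/37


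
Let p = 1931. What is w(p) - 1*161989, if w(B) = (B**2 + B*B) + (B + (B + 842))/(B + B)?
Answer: 14087676575/1931 ≈ 7.2955e+6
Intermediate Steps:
w(B) = 2*B**2 + (842 + 2*B)/(2*B) (w(B) = (B**2 + B**2) + (B + (842 + B))/((2*B)) = 2*B**2 + (842 + 2*B)*(1/(2*B)) = 2*B**2 + (842 + 2*B)/(2*B))
w(p) - 1*161989 = (421 + 1931 + 2*1931**3)/1931 - 1*161989 = (421 + 1931 + 2*7200237491)/1931 - 161989 = (421 + 1931 + 14400474982)/1931 - 161989 = (1/1931)*14400477334 - 161989 = 14400477334/1931 - 161989 = 14087676575/1931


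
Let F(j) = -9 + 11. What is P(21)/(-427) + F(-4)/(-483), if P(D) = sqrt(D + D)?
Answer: -2/483 - sqrt(42)/427 ≈ -0.019318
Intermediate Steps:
P(D) = sqrt(2)*sqrt(D) (P(D) = sqrt(2*D) = sqrt(2)*sqrt(D))
F(j) = 2
P(21)/(-427) + F(-4)/(-483) = (sqrt(2)*sqrt(21))/(-427) + 2/(-483) = sqrt(42)*(-1/427) + 2*(-1/483) = -sqrt(42)/427 - 2/483 = -2/483 - sqrt(42)/427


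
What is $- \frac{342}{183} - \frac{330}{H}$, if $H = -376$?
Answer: $- \frac{11367}{11468} \approx -0.99119$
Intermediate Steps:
$- \frac{342}{183} - \frac{330}{H} = - \frac{342}{183} - \frac{330}{-376} = \left(-342\right) \frac{1}{183} - - \frac{165}{188} = - \frac{114}{61} + \frac{165}{188} = - \frac{11367}{11468}$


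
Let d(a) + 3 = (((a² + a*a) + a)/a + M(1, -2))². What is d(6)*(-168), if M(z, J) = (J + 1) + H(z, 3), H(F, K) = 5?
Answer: -48048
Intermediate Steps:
M(z, J) = 6 + J (M(z, J) = (J + 1) + 5 = (1 + J) + 5 = 6 + J)
d(a) = -3 + (4 + (a + 2*a²)/a)² (d(a) = -3 + (((a² + a*a) + a)/a + (6 - 2))² = -3 + (((a² + a²) + a)/a + 4)² = -3 + ((2*a² + a)/a + 4)² = -3 + ((a + 2*a²)/a + 4)² = -3 + (4 + (a + 2*a²)/a)²)
d(6)*(-168) = (-3 + (5 + 2*6)²)*(-168) = (-3 + (5 + 12)²)*(-168) = (-3 + 17²)*(-168) = (-3 + 289)*(-168) = 286*(-168) = -48048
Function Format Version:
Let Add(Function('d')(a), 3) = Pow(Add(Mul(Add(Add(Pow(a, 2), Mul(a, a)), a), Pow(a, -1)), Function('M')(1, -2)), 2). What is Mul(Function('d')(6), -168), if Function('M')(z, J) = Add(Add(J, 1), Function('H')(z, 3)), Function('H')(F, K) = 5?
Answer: -48048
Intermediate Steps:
Function('M')(z, J) = Add(6, J) (Function('M')(z, J) = Add(Add(J, 1), 5) = Add(Add(1, J), 5) = Add(6, J))
Function('d')(a) = Add(-3, Pow(Add(4, Mul(Pow(a, -1), Add(a, Mul(2, Pow(a, 2))))), 2)) (Function('d')(a) = Add(-3, Pow(Add(Mul(Add(Add(Pow(a, 2), Mul(a, a)), a), Pow(a, -1)), Add(6, -2)), 2)) = Add(-3, Pow(Add(Mul(Add(Add(Pow(a, 2), Pow(a, 2)), a), Pow(a, -1)), 4), 2)) = Add(-3, Pow(Add(Mul(Add(Mul(2, Pow(a, 2)), a), Pow(a, -1)), 4), 2)) = Add(-3, Pow(Add(Mul(Add(a, Mul(2, Pow(a, 2))), Pow(a, -1)), 4), 2)) = Add(-3, Pow(Add(Mul(Pow(a, -1), Add(a, Mul(2, Pow(a, 2)))), 4), 2)) = Add(-3, Pow(Add(4, Mul(Pow(a, -1), Add(a, Mul(2, Pow(a, 2))))), 2)))
Mul(Function('d')(6), -168) = Mul(Add(-3, Pow(Add(5, Mul(2, 6)), 2)), -168) = Mul(Add(-3, Pow(Add(5, 12), 2)), -168) = Mul(Add(-3, Pow(17, 2)), -168) = Mul(Add(-3, 289), -168) = Mul(286, -168) = -48048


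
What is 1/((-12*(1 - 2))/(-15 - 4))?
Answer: -19/12 ≈ -1.5833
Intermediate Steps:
1/((-12*(1 - 2))/(-15 - 4)) = 1/(-12*(-1)/(-19)) = 1/(12*(-1/19)) = 1/(-12/19) = -19/12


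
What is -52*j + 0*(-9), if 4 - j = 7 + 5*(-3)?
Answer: -624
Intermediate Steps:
j = 12 (j = 4 - (7 + 5*(-3)) = 4 - (7 - 15) = 4 - 1*(-8) = 4 + 8 = 12)
-52*j + 0*(-9) = -52*12 + 0*(-9) = -624 + 0 = -624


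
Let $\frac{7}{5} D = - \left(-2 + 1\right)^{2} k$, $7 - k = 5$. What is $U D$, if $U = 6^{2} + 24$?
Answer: $- \frac{600}{7} \approx -85.714$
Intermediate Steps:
$k = 2$ ($k = 7 - 5 = 2$)
$U = 60$ ($U = 36 + 24 = 60$)
$D = - \frac{10}{7}$ ($D = \frac{5 - \left(-2 + 1\right)^{2} \cdot 2}{7} = \frac{5 - \left(-1\right)^{2} \cdot 2}{7} = \frac{5 \left(-1\right) 1 \cdot 2}{7} = \frac{5 \left(\left(-1\right) 2\right)}{7} = \frac{5}{7} \left(-2\right) = - \frac{10}{7} \approx -1.4286$)
$U D = 60 \left(- \frac{10}{7}\right) = - \frac{600}{7}$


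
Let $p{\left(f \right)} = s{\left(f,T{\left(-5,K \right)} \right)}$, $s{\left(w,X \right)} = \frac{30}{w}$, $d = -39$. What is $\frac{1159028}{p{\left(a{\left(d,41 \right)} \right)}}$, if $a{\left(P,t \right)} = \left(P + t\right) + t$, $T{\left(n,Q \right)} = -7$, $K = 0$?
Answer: $\frac{24919102}{15} \approx 1.6613 \cdot 10^{6}$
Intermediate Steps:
$a{\left(P,t \right)} = P + 2 t$
$p{\left(f \right)} = \frac{30}{f}$
$\frac{1159028}{p{\left(a{\left(d,41 \right)} \right)}} = \frac{1159028}{30 \frac{1}{-39 + 2 \cdot 41}} = \frac{1159028}{30 \frac{1}{-39 + 82}} = \frac{1159028}{30 \cdot \frac{1}{43}} = \frac{1159028}{\frac{30}{43}} = 1159028 \cdot \frac{43}{30} = \frac{24919102}{15}$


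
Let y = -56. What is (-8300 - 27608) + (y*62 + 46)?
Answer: -39334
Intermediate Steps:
(-8300 - 27608) + (y*62 + 46) = (-8300 - 27608) + (-56*62 + 46) = -35908 + (-3472 + 46) = -35908 - 3426 = -39334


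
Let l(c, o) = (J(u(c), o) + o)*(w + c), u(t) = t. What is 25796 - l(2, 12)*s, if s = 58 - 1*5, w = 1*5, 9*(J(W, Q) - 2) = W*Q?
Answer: 58838/3 ≈ 19613.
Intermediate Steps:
J(W, Q) = 2 + Q*W/9 (J(W, Q) = 2 + (W*Q)/9 = 2 + (Q*W)/9 = 2 + Q*W/9)
w = 5
l(c, o) = (5 + c)*(2 + o + c*o/9) (l(c, o) = ((2 + o*c/9) + o)*(5 + c) = ((2 + c*o/9) + o)*(5 + c) = (2 + o + c*o/9)*(5 + c) = (5 + c)*(2 + o + c*o/9))
s = 53 (s = 58 - 5 = 53)
25796 - l(2, 12)*s = 25796 - (10 + 5*12 + (1/9)*2*(18 + 2*12) + (14/9)*2*12)*53 = 25796 - (10 + 60 + (1/9)*2*(18 + 24) + 112/3)*53 = 25796 - (10 + 60 + (1/9)*2*42 + 112/3)*53 = 25796 - (10 + 60 + 28/3 + 112/3)*53 = 25796 - 350*53/3 = 25796 - 1*18550/3 = 25796 - 18550/3 = 58838/3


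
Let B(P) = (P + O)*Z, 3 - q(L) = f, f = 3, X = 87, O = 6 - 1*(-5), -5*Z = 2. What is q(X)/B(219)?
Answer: 0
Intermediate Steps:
Z = -2/5 (Z = -1/5*2 = -2/5 ≈ -0.40000)
O = 11 (O = 6 + 5 = 11)
q(L) = 0 (q(L) = 3 - 1*3 = 3 - 3 = 0)
B(P) = -22/5 - 2*P/5 (B(P) = (P + 11)*(-2/5) = (11 + P)*(-2/5) = -22/5 - 2*P/5)
q(X)/B(219) = 0/(-22/5 - 2/5*219) = 0/(-22/5 - 438/5) = 0/(-92) = 0*(-1/92) = 0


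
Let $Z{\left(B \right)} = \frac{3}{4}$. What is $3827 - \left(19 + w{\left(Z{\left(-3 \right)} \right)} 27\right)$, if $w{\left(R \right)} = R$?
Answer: $\frac{15151}{4} \approx 3787.8$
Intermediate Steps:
$Z{\left(B \right)} = \frac{3}{4}$ ($Z{\left(B \right)} = 3 \cdot \frac{1}{4} = \frac{3}{4}$)
$3827 - \left(19 + w{\left(Z{\left(-3 \right)} \right)} 27\right) = 3827 - \left(19 + \frac{3}{4} \cdot 27\right) = 3827 - \left(19 + \frac{81}{4}\right) = 3827 - \frac{157}{4} = \frac{15151}{4}$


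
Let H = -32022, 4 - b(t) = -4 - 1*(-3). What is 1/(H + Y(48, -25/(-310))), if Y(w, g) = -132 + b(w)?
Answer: -1/32149 ≈ -3.1105e-5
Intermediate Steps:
b(t) = 5 (b(t) = 4 - (-4 - 1*(-3)) = 4 - (-4 + 3) = 4 - 1*(-1) = 4 + 1 = 5)
Y(w, g) = -127 (Y(w, g) = -132 + 5 = -127)
1/(H + Y(48, -25/(-310))) = 1/(-32022 - 127) = 1/(-32149) = -1/32149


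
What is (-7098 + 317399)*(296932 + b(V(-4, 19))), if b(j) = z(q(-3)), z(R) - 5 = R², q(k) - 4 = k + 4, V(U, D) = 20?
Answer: 92147605562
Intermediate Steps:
q(k) = 8 + k (q(k) = 4 + (k + 4) = 4 + (4 + k) = 8 + k)
z(R) = 5 + R²
b(j) = 30 (b(j) = 5 + (8 - 3)² = 5 + 5² = 5 + 25 = 30)
(-7098 + 317399)*(296932 + b(V(-4, 19))) = (-7098 + 317399)*(296932 + 30) = 310301*296962 = 92147605562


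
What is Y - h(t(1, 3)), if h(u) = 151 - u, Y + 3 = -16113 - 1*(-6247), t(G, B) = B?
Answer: -10017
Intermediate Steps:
Y = -9869 (Y = -3 + (-16113 - 1*(-6247)) = -3 + (-16113 + 6247) = -3 - 9866 = -9869)
Y - h(t(1, 3)) = -9869 - (151 - 1*3) = -9869 - (151 - 3) = -9869 - 1*148 = -9869 - 148 = -10017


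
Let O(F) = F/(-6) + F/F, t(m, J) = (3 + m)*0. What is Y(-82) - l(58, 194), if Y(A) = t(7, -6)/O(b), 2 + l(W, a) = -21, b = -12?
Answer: 23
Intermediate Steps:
t(m, J) = 0
O(F) = 1 - F/6 (O(F) = F*(-⅙) + 1 = -F/6 + 1 = 1 - F/6)
l(W, a) = -23 (l(W, a) = -2 - 21 = -23)
Y(A) = 0 (Y(A) = 0/(1 - ⅙*(-12)) = 0/(1 + 2) = 0/3 = 0*(⅓) = 0)
Y(-82) - l(58, 194) = 0 - 1*(-23) = 0 + 23 = 23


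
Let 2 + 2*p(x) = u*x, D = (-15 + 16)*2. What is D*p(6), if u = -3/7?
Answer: -32/7 ≈ -4.5714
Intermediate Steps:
D = 2 (D = 1*2 = 2)
u = -3/7 (u = -3*⅐ = -3/7 ≈ -0.42857)
p(x) = -1 - 3*x/14 (p(x) = -1 + (-3*x/7)/2 = -1 - 3*x/14)
D*p(6) = 2*(-1 - 3/14*6) = 2*(-1 - 9/7) = 2*(-16/7) = -32/7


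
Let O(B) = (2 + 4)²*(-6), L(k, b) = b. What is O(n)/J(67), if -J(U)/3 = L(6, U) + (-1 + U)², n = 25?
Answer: 72/4423 ≈ 0.016279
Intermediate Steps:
J(U) = -3*U - 3*(-1 + U)² (J(U) = -3*(U + (-1 + U)²) = -3*U - 3*(-1 + U)²)
O(B) = -216 (O(B) = 6²*(-6) = 36*(-6) = -216)
O(n)/J(67) = -216/(-3 - 3*67² + 3*67) = -216/(-3 - 3*4489 + 201) = -216/(-3 - 13467 + 201) = -216/(-13269) = -216*(-1/13269) = 72/4423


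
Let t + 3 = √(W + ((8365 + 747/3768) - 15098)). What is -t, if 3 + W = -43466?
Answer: 3 - 11*I*√163626342/628 ≈ 3.0 - 224.06*I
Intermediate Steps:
W = -43469 (W = -3 - 43466 = -43469)
t = -3 + 11*I*√163626342/628 (t = -3 + √(-43469 + ((8365 + 747/3768) - 15098)) = -3 + √(-43469 + ((8365 + 747*(1/3768)) - 15098)) = -3 + √(-43469 + ((8365 + 249/1256) - 15098)) = -3 + √(-43469 + (10506689/1256 - 15098)) = -3 + √(-43469 - 8456399/1256) = -3 + √(-63053463/1256) = -3 + 11*I*√163626342/628 ≈ -3.0 + 224.06*I)
-t = -(-3 + 11*I*√163626342/628) = 3 - 11*I*√163626342/628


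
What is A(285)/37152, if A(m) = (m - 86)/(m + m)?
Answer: 199/21176640 ≈ 9.3971e-6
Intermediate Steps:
A(m) = (-86 + m)/(2*m) (A(m) = (-86 + m)/((2*m)) = (-86 + m)*(1/(2*m)) = (-86 + m)/(2*m))
A(285)/37152 = ((1/2)*(-86 + 285)/285)/37152 = ((1/2)*(1/285)*199)*(1/37152) = (199/570)*(1/37152) = 199/21176640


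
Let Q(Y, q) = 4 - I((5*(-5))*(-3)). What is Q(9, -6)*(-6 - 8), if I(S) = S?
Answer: 994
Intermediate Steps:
Q(Y, q) = -71 (Q(Y, q) = 4 - 5*(-5)*(-3) = 4 - (-25)*(-3) = 4 - 1*75 = 4 - 75 = -71)
Q(9, -6)*(-6 - 8) = -71*(-6 - 8) = -71*(-14) = 994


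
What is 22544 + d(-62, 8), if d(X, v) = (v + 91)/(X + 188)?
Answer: 315627/14 ≈ 22545.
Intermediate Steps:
d(X, v) = (91 + v)/(188 + X)
22544 + d(-62, 8) = 22544 + (91 + 8)/(188 - 62) = 22544 + 99/126 = 22544 + (1/126)*99 = 22544 + 11/14 = 315627/14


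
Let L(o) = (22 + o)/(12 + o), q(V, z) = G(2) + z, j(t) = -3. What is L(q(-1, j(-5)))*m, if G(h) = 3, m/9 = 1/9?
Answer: 11/6 ≈ 1.8333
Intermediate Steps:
m = 1 (m = 9/9 = 9*(1/9) = 1)
q(V, z) = 3 + z
L(o) = (22 + o)/(12 + o)
L(q(-1, j(-5)))*m = ((22 + (3 - 3))/(12 + (3 - 3)))*1 = ((22 + 0)/(12 + 0))*1 = (22/12)*1 = ((1/12)*22)*1 = (11/6)*1 = 11/6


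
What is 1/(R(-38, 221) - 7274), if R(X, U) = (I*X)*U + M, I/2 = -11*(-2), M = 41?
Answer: -1/376745 ≈ -2.6543e-6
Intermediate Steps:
I = 44 (I = 2*(-11*(-2)) = 2*22 = 44)
R(X, U) = 41 + 44*U*X (R(X, U) = (44*X)*U + 41 = 44*U*X + 41 = 41 + 44*U*X)
1/(R(-38, 221) - 7274) = 1/((41 + 44*221*(-38)) - 7274) = 1/((41 - 369512) - 7274) = 1/(-369471 - 7274) = 1/(-376745) = -1/376745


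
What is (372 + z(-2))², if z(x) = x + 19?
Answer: 151321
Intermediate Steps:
z(x) = 19 + x
(372 + z(-2))² = (372 + (19 - 2))² = (372 + 17)² = 389² = 151321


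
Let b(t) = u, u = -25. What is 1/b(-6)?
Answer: -1/25 ≈ -0.040000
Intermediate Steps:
b(t) = -25
1/b(-6) = 1/(-25) = -1/25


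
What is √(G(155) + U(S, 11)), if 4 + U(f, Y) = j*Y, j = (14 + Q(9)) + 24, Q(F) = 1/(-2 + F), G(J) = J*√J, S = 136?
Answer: √(20363 + 7595*√155)/7 ≈ 48.428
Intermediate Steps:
G(J) = J^(3/2)
j = 267/7 (j = (14 + 1/(-2 + 9)) + 24 = (14 + 1/7) + 24 = (14 + ⅐) + 24 = 99/7 + 24 = 267/7 ≈ 38.143)
U(f, Y) = -4 + 267*Y/7
√(G(155) + U(S, 11)) = √(155^(3/2) + (-4 + (267/7)*11)) = √(155*√155 + (-4 + 2937/7)) = √(155*√155 + 2909/7) = √(2909/7 + 155*√155)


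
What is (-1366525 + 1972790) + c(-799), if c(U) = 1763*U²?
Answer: 1126107228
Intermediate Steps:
(-1366525 + 1972790) + c(-799) = (-1366525 + 1972790) + 1763*(-799)² = 606265 + 1763*638401 = 606265 + 1125500963 = 1126107228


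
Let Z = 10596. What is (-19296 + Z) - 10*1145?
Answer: -20150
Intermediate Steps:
(-19296 + Z) - 10*1145 = (-19296 + 10596) - 10*1145 = -8700 - 11450 = -20150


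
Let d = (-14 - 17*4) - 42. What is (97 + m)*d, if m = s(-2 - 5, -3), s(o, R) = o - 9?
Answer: -10044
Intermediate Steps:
s(o, R) = -9 + o
m = -16 (m = -9 + (-2 - 5) = -9 - 7 = -16)
d = -124 (d = (-14 - 68) - 42 = -82 - 42 = -124)
(97 + m)*d = (97 - 16)*(-124) = 81*(-124) = -10044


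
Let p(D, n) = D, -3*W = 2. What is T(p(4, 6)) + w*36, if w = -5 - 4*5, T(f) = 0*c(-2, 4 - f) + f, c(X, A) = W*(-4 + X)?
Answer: -896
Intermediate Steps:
W = -2/3 (W = -1/3*2 = -2/3 ≈ -0.66667)
c(X, A) = 8/3 - 2*X/3 (c(X, A) = -2*(-4 + X)/3 = 8/3 - 2*X/3)
T(f) = f (T(f) = 0*(8/3 - 2/3*(-2)) + f = 0*(8/3 + 4/3) + f = 0*4 + f = 0 + f = f)
w = -25 (w = -5 - 20 = -25)
T(p(4, 6)) + w*36 = 4 - 25*36 = 4 - 900 = -896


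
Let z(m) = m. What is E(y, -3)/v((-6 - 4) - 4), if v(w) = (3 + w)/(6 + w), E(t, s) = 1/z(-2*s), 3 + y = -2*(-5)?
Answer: 4/33 ≈ 0.12121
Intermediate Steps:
y = 7 (y = -3 - 2*(-5) = -3 + 10 = 7)
E(t, s) = -1/(2*s) (E(t, s) = 1/(-2*s) = -1/(2*s))
v(w) = (3 + w)/(6 + w)
E(y, -3)/v((-6 - 4) - 4) = (-½/(-3))/(((3 + ((-6 - 4) - 4))/(6 + ((-6 - 4) - 4)))) = (-½*(-⅓))/(((3 + (-10 - 4))/(6 + (-10 - 4)))) = 1/(6*(((3 - 14)/(6 - 14)))) = 1/(6*((-11/(-8)))) = 1/(6*((-⅛*(-11)))) = 1/(6*(11/8)) = (⅙)*(8/11) = 4/33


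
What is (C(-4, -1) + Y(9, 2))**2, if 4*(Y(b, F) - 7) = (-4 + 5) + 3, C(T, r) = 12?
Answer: 400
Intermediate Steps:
Y(b, F) = 8 (Y(b, F) = 7 + ((-4 + 5) + 3)/4 = 7 + (1 + 3)/4 = 7 + (1/4)*4 = 7 + 1 = 8)
(C(-4, -1) + Y(9, 2))**2 = (12 + 8)**2 = 20**2 = 400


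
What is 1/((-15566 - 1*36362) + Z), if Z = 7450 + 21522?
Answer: -1/22956 ≈ -4.3562e-5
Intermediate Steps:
Z = 28972
1/((-15566 - 1*36362) + Z) = 1/((-15566 - 1*36362) + 28972) = 1/((-15566 - 36362) + 28972) = 1/(-51928 + 28972) = 1/(-22956) = -1/22956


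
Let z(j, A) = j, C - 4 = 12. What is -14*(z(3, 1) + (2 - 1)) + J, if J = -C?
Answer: -72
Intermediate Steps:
C = 16 (C = 4 + 12 = 16)
J = -16 (J = -1*16 = -16)
-14*(z(3, 1) + (2 - 1)) + J = -14*(3 + (2 - 1)) - 16 = -14*(3 + 1) - 16 = -14*4 - 16 = -56 - 16 = -72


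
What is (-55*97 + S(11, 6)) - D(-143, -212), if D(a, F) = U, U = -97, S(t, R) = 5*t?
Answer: -5183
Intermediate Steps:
D(a, F) = -97
(-55*97 + S(11, 6)) - D(-143, -212) = (-55*97 + 5*11) - 1*(-97) = (-5335 + 55) + 97 = -5280 + 97 = -5183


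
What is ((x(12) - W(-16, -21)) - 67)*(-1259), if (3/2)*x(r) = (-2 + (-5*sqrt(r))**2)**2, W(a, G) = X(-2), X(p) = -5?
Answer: -223374298/3 ≈ -7.4458e+7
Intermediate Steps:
W(a, G) = -5
x(r) = 2*(-2 + 25*r)**2/3 (x(r) = 2*(-2 + (-5*sqrt(r))**2)**2/3 = 2*(-2 + 25*r)**2/3)
((x(12) - W(-16, -21)) - 67)*(-1259) = ((2*(-2 + 25*12)**2/3 - 1*(-5)) - 67)*(-1259) = ((2*(-2 + 300)**2/3 + 5) - 67)*(-1259) = (((2/3)*298**2 + 5) - 67)*(-1259) = (((2/3)*88804 + 5) - 67)*(-1259) = ((177608/3 + 5) - 67)*(-1259) = (177623/3 - 67)*(-1259) = (177422/3)*(-1259) = -223374298/3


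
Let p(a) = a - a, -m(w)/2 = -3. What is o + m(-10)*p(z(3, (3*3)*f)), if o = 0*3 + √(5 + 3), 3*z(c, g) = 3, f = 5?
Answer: 2*√2 ≈ 2.8284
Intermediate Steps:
m(w) = 6 (m(w) = -2*(-3) = 6)
z(c, g) = 1 (z(c, g) = (⅓)*3 = 1)
p(a) = 0
o = 2*√2 (o = 0 + √8 = 0 + 2*√2 = 2*√2 ≈ 2.8284)
o + m(-10)*p(z(3, (3*3)*f)) = 2*√2 + 6*0 = 2*√2 + 0 = 2*√2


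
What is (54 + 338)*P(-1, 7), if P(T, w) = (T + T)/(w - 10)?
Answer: 784/3 ≈ 261.33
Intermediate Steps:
P(T, w) = 2*T/(-10 + w) (P(T, w) = (2*T)/(-10 + w) = 2*T/(-10 + w))
(54 + 338)*P(-1, 7) = (54 + 338)*(2*(-1)/(-10 + 7)) = 392*(2*(-1)/(-3)) = 392*(2*(-1)*(-1/3)) = 392*(2/3) = 784/3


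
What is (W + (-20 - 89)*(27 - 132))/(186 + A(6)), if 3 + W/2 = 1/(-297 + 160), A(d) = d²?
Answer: 1567141/30414 ≈ 51.527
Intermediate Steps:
W = -824/137 (W = -6 + 2/(-297 + 160) = -6 + 2/(-137) = -6 + 2*(-1/137) = -6 - 2/137 = -824/137 ≈ -6.0146)
(W + (-20 - 89)*(27 - 132))/(186 + A(6)) = (-824/137 + (-20 - 89)*(27 - 132))/(186 + 6²) = (-824/137 - 109*(-105))/(186 + 36) = (-824/137 + 11445)/222 = (1567141/137)*(1/222) = 1567141/30414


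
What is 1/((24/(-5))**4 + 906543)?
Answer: 625/566921151 ≈ 1.1024e-6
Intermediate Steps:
1/((24/(-5))**4 + 906543) = 1/((24*(-1/5))**4 + 906543) = 1/((-24/5)**4 + 906543) = 1/(331776/625 + 906543) = 1/(566921151/625) = 625/566921151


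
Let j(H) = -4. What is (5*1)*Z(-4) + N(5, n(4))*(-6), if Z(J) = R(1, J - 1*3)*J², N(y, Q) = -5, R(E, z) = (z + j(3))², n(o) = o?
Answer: 9710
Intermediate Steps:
R(E, z) = (-4 + z)² (R(E, z) = (z - 4)² = (-4 + z)²)
Z(J) = J²*(-7 + J)² (Z(J) = (-4 + (J - 1*3))²*J² = (-4 + (J - 3))²*J² = (-4 + (-3 + J))²*J² = (-7 + J)²*J² = J²*(-7 + J)²)
(5*1)*Z(-4) + N(5, n(4))*(-6) = (5*1)*((-4)²*(-7 - 4)²) - 5*(-6) = 5*(16*(-11)²) + 30 = 5*(16*121) + 30 = 5*1936 + 30 = 9680 + 30 = 9710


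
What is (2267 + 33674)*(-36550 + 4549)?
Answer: -1150147941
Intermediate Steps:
(2267 + 33674)*(-36550 + 4549) = 35941*(-32001) = -1150147941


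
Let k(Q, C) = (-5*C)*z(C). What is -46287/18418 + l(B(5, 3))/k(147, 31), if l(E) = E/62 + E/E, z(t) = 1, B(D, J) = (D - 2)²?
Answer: -111531437/44249245 ≈ -2.5205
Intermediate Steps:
B(D, J) = (-2 + D)²
k(Q, C) = -5*C (k(Q, C) = -5*C*1 = -5*C)
l(E) = 1 + E/62 (l(E) = E*(1/62) + 1 = E/62 + 1 = 1 + E/62)
-46287/18418 + l(B(5, 3))/k(147, 31) = -46287/18418 + (1 + (-2 + 5)²/62)/((-5*31)) = -46287*1/18418 + (1 + (1/62)*3²)/(-155) = -46287/18418 + (1 + (1/62)*9)*(-1/155) = -46287/18418 + (1 + 9/62)*(-1/155) = -46287/18418 + (71/62)*(-1/155) = -46287/18418 - 71/9610 = -111531437/44249245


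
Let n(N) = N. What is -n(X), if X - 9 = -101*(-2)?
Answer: -211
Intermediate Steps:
X = 211 (X = 9 - 101*(-2) = 9 + 202 = 211)
-n(X) = -1*211 = -211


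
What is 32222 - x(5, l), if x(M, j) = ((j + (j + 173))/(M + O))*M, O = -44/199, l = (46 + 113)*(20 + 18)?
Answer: 18447407/951 ≈ 19398.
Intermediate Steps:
l = 6042 (l = 159*38 = 6042)
O = -44/199 ≈ -0.22111
x(M, j) = M*(173 + 2*j)/(-44/199 + M) (x(M, j) = ((j + (j + 173))/(M - 44/199))*M = ((j + (173 + j))/(-44/199 + M))*M = ((173 + 2*j)/(-44/199 + M))*M = M*(173 + 2*j)/(-44/199 + M))
32222 - x(5, l) = 32222 - 199*5*(173 + 2*6042)/(-44 + 199*5) = 32222 - 199*5*(173 + 12084)/(-44 + 995) = 32222 - 199*5*12257/951 = 32222 - 1*12195715/951 = 32222 - 12195715/951 = 18447407/951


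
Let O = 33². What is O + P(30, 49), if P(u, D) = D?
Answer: 1138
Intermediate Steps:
O = 1089
O + P(30, 49) = 1089 + 49 = 1138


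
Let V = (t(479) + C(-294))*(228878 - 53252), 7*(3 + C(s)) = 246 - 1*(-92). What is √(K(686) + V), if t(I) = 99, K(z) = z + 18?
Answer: 2*√310427579/7 ≈ 5034.0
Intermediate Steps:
K(z) = 18 + z
C(s) = 317/7 (C(s) = -3 + (246 - 1*(-92))/7 = -3 + (246 + 92)/7 = -3 + (⅐)*338 = -3 + 338/7 = 317/7)
V = 177382260/7 (V = (99 + 317/7)*(228878 - 53252) = (1010/7)*175626 = 177382260/7 ≈ 2.5340e+7)
√(K(686) + V) = √((18 + 686) + 177382260/7) = √(704 + 177382260/7) = √(177387188/7) = 2*√310427579/7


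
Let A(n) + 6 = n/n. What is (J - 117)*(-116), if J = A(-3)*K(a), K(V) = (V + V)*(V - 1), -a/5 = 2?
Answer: 141172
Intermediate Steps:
a = -10 (a = -5*2 = -10)
K(V) = 2*V*(-1 + V) (K(V) = (2*V)*(-1 + V) = 2*V*(-1 + V))
A(n) = -5 (A(n) = -6 + n/n = -6 + 1 = -5)
J = -1100 (J = -10*(-10)*(-1 - 10) = -10*(-10)*(-11) = -5*220 = -1100)
(J - 117)*(-116) = (-1100 - 117)*(-116) = -1217*(-116) = 141172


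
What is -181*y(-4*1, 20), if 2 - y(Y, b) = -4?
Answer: -1086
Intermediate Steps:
y(Y, b) = 6 (y(Y, b) = 2 - 1*(-4) = 2 + 4 = 6)
-181*y(-4*1, 20) = -181*6 = -1086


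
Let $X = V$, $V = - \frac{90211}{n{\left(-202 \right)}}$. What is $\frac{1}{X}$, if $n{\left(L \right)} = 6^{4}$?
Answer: $- \frac{1296}{90211} \approx -0.014366$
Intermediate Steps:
$n{\left(L \right)} = 1296$
$V = - \frac{90211}{1296} \approx -69.607$
$X = - \frac{90211}{1296} \approx -69.607$
$\frac{1}{X} = \frac{1}{- \frac{90211}{1296}} = - \frac{1296}{90211}$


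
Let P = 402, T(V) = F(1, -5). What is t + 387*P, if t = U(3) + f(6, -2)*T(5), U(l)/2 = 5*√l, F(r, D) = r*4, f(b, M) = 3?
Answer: 155586 + 10*√3 ≈ 1.5560e+5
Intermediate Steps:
F(r, D) = 4*r
U(l) = 10*√l (U(l) = 2*(5*√l) = 10*√l)
T(V) = 4 (T(V) = 4*1 = 4)
t = 12 + 10*√3 (t = 10*√3 + 3*4 = 10*√3 + 12 = 12 + 10*√3 ≈ 29.320)
t + 387*P = (12 + 10*√3) + 387*402 = (12 + 10*√3) + 155574 = 155586 + 10*√3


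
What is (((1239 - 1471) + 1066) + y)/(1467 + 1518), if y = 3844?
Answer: 4678/2985 ≈ 1.5672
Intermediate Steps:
(((1239 - 1471) + 1066) + y)/(1467 + 1518) = (((1239 - 1471) + 1066) + 3844)/(1467 + 1518) = ((-232 + 1066) + 3844)/2985 = (834 + 3844)*(1/2985) = 4678*(1/2985) = 4678/2985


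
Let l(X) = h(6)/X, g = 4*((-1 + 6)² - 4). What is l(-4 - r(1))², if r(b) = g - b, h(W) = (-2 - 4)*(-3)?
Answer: 36/841 ≈ 0.042806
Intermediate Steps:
g = 84 (g = 4*(5² - 4) = 4*(25 - 4) = 4*21 = 84)
h(W) = 18 (h(W) = -6*(-3) = 18)
r(b) = 84 - b
l(X) = 18/X
l(-4 - r(1))² = (18/(-4 - (84 - 1*1)))² = (18/(-4 - (84 - 1)))² = (18/(-4 - 1*83))² = (18/(-4 - 83))² = (18/(-87))² = (18*(-1/87))² = (-6/29)² = 36/841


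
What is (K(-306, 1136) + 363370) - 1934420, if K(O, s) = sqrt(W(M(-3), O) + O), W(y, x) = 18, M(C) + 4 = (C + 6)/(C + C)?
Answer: -1571050 + 12*I*sqrt(2) ≈ -1.5711e+6 + 16.971*I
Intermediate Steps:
M(C) = -4 + (6 + C)/(2*C) (M(C) = -4 + (C + 6)/(C + C) = -4 + (6 + C)/((2*C)) = -4 + (6 + C)*(1/(2*C)) = -4 + (6 + C)/(2*C))
K(O, s) = sqrt(18 + O)
(K(-306, 1136) + 363370) - 1934420 = (sqrt(18 - 306) + 363370) - 1934420 = (sqrt(-288) + 363370) - 1934420 = (12*I*sqrt(2) + 363370) - 1934420 = (363370 + 12*I*sqrt(2)) - 1934420 = -1571050 + 12*I*sqrt(2)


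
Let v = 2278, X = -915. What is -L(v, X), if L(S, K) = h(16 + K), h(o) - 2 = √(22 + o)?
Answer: -2 - I*√877 ≈ -2.0 - 29.614*I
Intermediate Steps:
h(o) = 2 + √(22 + o)
L(S, K) = 2 + √(38 + K) (L(S, K) = 2 + √(22 + (16 + K)) = 2 + √(38 + K))
-L(v, X) = -(2 + √(38 - 915)) = -(2 + √(-877)) = -(2 + I*√877) = -2 - I*√877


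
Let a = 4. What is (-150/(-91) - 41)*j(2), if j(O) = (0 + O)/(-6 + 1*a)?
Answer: 3581/91 ≈ 39.352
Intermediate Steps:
j(O) = -O/2 (j(O) = (0 + O)/(-6 + 1*4) = O/(-6 + 4) = O/(-2) = O*(-1/2) = -O/2)
(-150/(-91) - 41)*j(2) = (-150/(-91) - 41)*(-1/2*2) = (-150*(-1/91) - 41)*(-1) = (150/91 - 41)*(-1) = -3581/91*(-1) = 3581/91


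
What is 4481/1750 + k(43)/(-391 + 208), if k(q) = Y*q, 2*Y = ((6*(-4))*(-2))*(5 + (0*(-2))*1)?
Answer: -2736659/106750 ≈ -25.636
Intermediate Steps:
Y = 120 (Y = (((6*(-4))*(-2))*(5 + (0*(-2))*1))/2 = ((-24*(-2))*(5 + 0*1))/2 = (48*(5 + 0))/2 = (48*5)/2 = (½)*240 = 120)
k(q) = 120*q
4481/1750 + k(43)/(-391 + 208) = 4481/1750 + (120*43)/(-391 + 208) = 4481*(1/1750) + 5160/(-183) = 4481/1750 + 5160*(-1/183) = 4481/1750 - 1720/61 = -2736659/106750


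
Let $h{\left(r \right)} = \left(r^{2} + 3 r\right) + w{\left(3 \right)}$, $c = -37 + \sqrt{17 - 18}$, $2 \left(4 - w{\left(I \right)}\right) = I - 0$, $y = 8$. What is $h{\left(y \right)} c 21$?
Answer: $- \frac{140637}{2} + \frac{3801 i}{2} \approx -70319.0 + 1900.5 i$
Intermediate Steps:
$w{\left(I \right)} = 4 - \frac{I}{2}$ ($w{\left(I \right)} = 4 - \frac{I - 0}{2} = 4 - \frac{I + 0}{2} = 4 - \frac{I}{2}$)
$c = -37 + i$ ($c = -37 + \sqrt{-1} = -37 + i \approx -37.0 + 1.0 i$)
$h{\left(r \right)} = \frac{5}{2} + r^{2} + 3 r$ ($h{\left(r \right)} = \left(r^{2} + 3 r\right) + \left(4 - \frac{3}{2}\right) = \left(r^{2} + 3 r\right) + \frac{5}{2} = \frac{5}{2} + r^{2} + 3 r$)
$h{\left(y \right)} c 21 = \left(\frac{5}{2} + 8^{2} + 3 \cdot 8\right) \left(-37 + i\right) 21 = \left(\frac{5}{2} + 64 + 24\right) \left(-37 + i\right) 21 = \frac{181 \left(-37 + i\right)}{2} \cdot 21 = \left(- \frac{6697}{2} + \frac{181 i}{2}\right) 21 = - \frac{140637}{2} + \frac{3801 i}{2}$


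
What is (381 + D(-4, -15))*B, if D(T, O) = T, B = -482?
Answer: -181714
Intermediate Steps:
(381 + D(-4, -15))*B = (381 - 4)*(-482) = 377*(-482) = -181714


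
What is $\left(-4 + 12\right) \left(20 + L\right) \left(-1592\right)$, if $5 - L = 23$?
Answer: $-25472$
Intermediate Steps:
$L = -18$ ($L = 5 - 23 = -18$)
$\left(-4 + 12\right) \left(20 + L\right) \left(-1592\right) = \left(-4 + 12\right) \left(20 - 18\right) \left(-1592\right) = 8 \cdot 2 \left(-1592\right) = 16 \left(-1592\right) = -25472$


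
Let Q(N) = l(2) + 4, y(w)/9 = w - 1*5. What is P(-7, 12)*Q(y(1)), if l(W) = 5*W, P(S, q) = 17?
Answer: 238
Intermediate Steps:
y(w) = -45 + 9*w (y(w) = 9*(w - 1*5) = 9*(w - 5) = 9*(-5 + w) = -45 + 9*w)
Q(N) = 14 (Q(N) = 5*2 + 4 = 10 + 4 = 14)
P(-7, 12)*Q(y(1)) = 17*14 = 238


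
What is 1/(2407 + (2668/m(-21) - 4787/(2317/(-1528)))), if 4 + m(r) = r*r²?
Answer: 21467005/119434075319 ≈ 0.00017974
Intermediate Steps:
m(r) = -4 + r³ (m(r) = -4 + r*r² = -4 + r³)
1/(2407 + (2668/m(-21) - 4787/(2317/(-1528)))) = 1/(2407 + (2668/(-4 + (-21)³) - 4787/(2317/(-1528)))) = 1/(2407 + (2668/(-4 - 9261) - 4787/(2317*(-1/1528)))) = 1/(2407 + (2668/(-9265) - 4787/(-2317/1528))) = 1/(2407 + (2668*(-1/9265) - 4787*(-1528/2317))) = 1/(2407 + (-2668/9265 + 7314536/2317)) = 1/(2407 + 67762994284/21467005) = 1/(119434075319/21467005) = 21467005/119434075319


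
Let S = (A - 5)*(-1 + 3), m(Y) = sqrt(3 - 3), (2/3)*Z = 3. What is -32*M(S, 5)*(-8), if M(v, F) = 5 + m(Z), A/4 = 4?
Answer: 1280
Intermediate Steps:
A = 16 (A = 4*4 = 16)
Z = 9/2 (Z = (3/2)*3 = 9/2 ≈ 4.5000)
m(Y) = 0 (m(Y) = sqrt(0) = 0)
S = 22 (S = (16 - 5)*(-1 + 3) = 11*2 = 22)
M(v, F) = 5 (M(v, F) = 5 + 0 = 5)
-32*M(S, 5)*(-8) = -32*5*(-8) = -160*(-8) = 1280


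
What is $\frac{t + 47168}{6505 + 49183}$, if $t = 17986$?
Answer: $\frac{32577}{27844} \approx 1.17$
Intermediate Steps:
$\frac{t + 47168}{6505 + 49183} = \frac{17986 + 47168}{6505 + 49183} = \frac{65154}{55688} = 65154 \cdot \frac{1}{55688} = \frac{32577}{27844}$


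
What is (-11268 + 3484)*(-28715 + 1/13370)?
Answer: 213459269244/955 ≈ 2.2352e+8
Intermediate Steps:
(-11268 + 3484)*(-28715 + 1/13370) = -7784*(-28715 + 1/13370) = -7784*(-383919549/13370) = 213459269244/955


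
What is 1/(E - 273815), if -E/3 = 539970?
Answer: -1/1893725 ≈ -5.2806e-7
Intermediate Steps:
E = -1619910 (E = -3*539970 = -1619910)
1/(E - 273815) = 1/(-1619910 - 273815) = 1/(-1893725) = -1/1893725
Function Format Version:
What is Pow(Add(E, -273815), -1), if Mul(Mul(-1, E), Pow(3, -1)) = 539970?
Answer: Rational(-1, 1893725) ≈ -5.2806e-7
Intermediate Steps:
E = -1619910 (E = Mul(-3, 539970) = -1619910)
Pow(Add(E, -273815), -1) = Pow(Add(-1619910, -273815), -1) = Pow(-1893725, -1) = Rational(-1, 1893725)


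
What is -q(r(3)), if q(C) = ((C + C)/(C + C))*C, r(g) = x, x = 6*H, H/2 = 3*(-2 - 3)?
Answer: 180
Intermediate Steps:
H = -30 (H = 2*(3*(-2 - 3)) = 2*(3*(-5)) = 2*(-15) = -30)
x = -180 (x = 6*(-30) = -180)
r(g) = -180
q(C) = C (q(C) = ((2*C)/((2*C)))*C = ((2*C)*(1/(2*C)))*C = 1*C = C)
-q(r(3)) = -1*(-180) = 180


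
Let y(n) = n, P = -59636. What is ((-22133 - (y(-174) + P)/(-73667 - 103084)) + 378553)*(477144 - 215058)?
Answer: 5503590356512820/58917 ≈ 9.3413e+10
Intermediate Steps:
((-22133 - (y(-174) + P)/(-73667 - 103084)) + 378553)*(477144 - 215058) = ((-22133 - (-174 - 59636)/(-73667 - 103084)) + 378553)*(477144 - 215058) = ((-22133 - (-59810)/(-176751)) + 378553)*262086 = ((-22133 - (-59810)*(-1)/176751) + 378553)*262086 = ((-22133 - 1*59810/176751) + 378553)*262086 = ((-22133 - 59810/176751) + 378553)*262086 = (-3912089693/176751 + 378553)*262086 = (62997531610/176751)*262086 = 5503590356512820/58917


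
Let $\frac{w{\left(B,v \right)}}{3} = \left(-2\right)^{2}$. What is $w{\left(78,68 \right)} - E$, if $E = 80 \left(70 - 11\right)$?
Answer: $-4708$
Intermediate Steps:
$E = 4720$ ($E = 80 \cdot 59 = 4720$)
$w{\left(B,v \right)} = 12$ ($w{\left(B,v \right)} = 3 \left(-2\right)^{2} = 3 \cdot 4 = 12$)
$w{\left(78,68 \right)} - E = 12 - 4720 = -4708$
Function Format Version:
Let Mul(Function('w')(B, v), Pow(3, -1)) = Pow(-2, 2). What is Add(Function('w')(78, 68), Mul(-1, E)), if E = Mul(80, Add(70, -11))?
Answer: -4708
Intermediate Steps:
E = 4720 (E = Mul(80, 59) = 4720)
Function('w')(B, v) = 12 (Function('w')(B, v) = Mul(3, Pow(-2, 2)) = Mul(3, 4) = 12)
Add(Function('w')(78, 68), Mul(-1, E)) = Add(12, Mul(-1, 4720)) = Add(12, -4720) = -4708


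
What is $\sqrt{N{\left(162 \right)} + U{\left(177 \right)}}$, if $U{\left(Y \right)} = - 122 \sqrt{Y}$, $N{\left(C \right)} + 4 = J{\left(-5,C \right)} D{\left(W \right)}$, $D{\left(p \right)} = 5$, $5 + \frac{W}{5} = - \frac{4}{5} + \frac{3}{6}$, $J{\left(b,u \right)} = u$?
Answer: $\sqrt{806 - 122 \sqrt{177}} \approx 28.585 i$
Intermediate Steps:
$W = - \frac{53}{2}$ ($W = -25 + 5 \left(- \frac{4}{5} + \frac{3}{6}\right) = -25 + 5 \left(\left(-4\right) \frac{1}{5} + 3 \cdot \frac{1}{6}\right) = -25 + 5 \left(- \frac{4}{5} + \frac{1}{2}\right) = -25 + 5 \left(- \frac{3}{10}\right) = -25 - \frac{3}{2} = - \frac{53}{2} \approx -26.5$)
$N{\left(C \right)} = -4 + 5 C$ ($N{\left(C \right)} = -4 + C 5 = -4 + 5 C$)
$\sqrt{N{\left(162 \right)} + U{\left(177 \right)}} = \sqrt{\left(-4 + 5 \cdot 162\right) - 122 \sqrt{177}} = \sqrt{\left(-4 + 810\right) - 122 \sqrt{177}} = \sqrt{806 - 122 \sqrt{177}}$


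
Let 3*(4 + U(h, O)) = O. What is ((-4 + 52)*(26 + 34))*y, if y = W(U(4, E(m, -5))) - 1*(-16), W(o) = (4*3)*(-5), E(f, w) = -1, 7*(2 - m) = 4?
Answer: -126720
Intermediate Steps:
m = 10/7 (m = 2 - 1/7*4 = 2 - 4/7 = 10/7 ≈ 1.4286)
U(h, O) = -4 + O/3
W(o) = -60 (W(o) = 12*(-5) = -60)
y = -44 (y = -60 - 1*(-16) = -60 + 16 = -44)
((-4 + 52)*(26 + 34))*y = ((-4 + 52)*(26 + 34))*(-44) = (48*60)*(-44) = 2880*(-44) = -126720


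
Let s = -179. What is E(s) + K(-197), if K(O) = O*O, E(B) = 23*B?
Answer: 34692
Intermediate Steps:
K(O) = O²
E(s) + K(-197) = 23*(-179) + (-197)² = -4117 + 38809 = 34692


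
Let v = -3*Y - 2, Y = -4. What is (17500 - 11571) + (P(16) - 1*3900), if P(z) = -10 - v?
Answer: 2009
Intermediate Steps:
v = 10 (v = -3*(-4) - 2 = 12 - 2 = 10)
P(z) = -20 (P(z) = -10 - 1*10 = -10 - 10 = -20)
(17500 - 11571) + (P(16) - 1*3900) = (17500 - 11571) + (-20 - 1*3900) = 5929 + (-20 - 3900) = 5929 - 3920 = 2009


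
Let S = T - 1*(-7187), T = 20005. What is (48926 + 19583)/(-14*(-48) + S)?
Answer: 68509/27864 ≈ 2.4587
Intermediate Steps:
S = 27192 (S = 20005 - 1*(-7187) = 20005 + 7187 = 27192)
(48926 + 19583)/(-14*(-48) + S) = (48926 + 19583)/(-14*(-48) + 27192) = 68509/(672 + 27192) = 68509/27864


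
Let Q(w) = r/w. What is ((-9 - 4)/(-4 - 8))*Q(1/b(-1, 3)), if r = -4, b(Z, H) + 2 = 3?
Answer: -13/3 ≈ -4.3333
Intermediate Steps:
b(Z, H) = 1 (b(Z, H) = -2 + 3 = 1)
Q(w) = -4/w
((-9 - 4)/(-4 - 8))*Q(1/b(-1, 3)) = ((-9 - 4)/(-4 - 8))*(-4/(1/1)) = (-13/(-12))*(-4/1) = (-13*(-1/12))*(-4*1) = (13/12)*(-4) = -13/3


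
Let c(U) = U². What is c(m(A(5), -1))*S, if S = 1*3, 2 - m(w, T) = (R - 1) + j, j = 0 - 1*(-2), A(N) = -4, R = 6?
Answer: 75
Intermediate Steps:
j = 2 (j = 0 + 2 = 2)
m(w, T) = -5 (m(w, T) = 2 - ((6 - 1) + 2) = 2 - (5 + 2) = 2 - 1*7 = 2 - 7 = -5)
S = 3
c(m(A(5), -1))*S = (-5)²*3 = 25*3 = 75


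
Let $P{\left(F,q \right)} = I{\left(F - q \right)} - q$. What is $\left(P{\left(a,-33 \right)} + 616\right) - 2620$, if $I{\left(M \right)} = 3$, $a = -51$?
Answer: $-1968$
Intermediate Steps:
$P{\left(F,q \right)} = 3 - q$
$\left(P{\left(a,-33 \right)} + 616\right) - 2620 = \left(\left(3 - -33\right) + 616\right) - 2620 = \left(\left(3 + 33\right) + 616\right) - 2620 = \left(36 + 616\right) - 2620 = 652 - 2620 = -1968$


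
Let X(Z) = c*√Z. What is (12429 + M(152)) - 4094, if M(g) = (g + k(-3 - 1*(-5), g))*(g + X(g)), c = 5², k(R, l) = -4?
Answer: 30831 + 7400*√38 ≈ 76448.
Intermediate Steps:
c = 25
X(Z) = 25*√Z
M(g) = (-4 + g)*(g + 25*√g) (M(g) = (g - 4)*(g + 25*√g) = (-4 + g)*(g + 25*√g))
(12429 + M(152)) - 4094 = (12429 + (152² - 200*√38 - 4*152 + 25*152^(3/2))) - 4094 = (12429 + (23104 - 200*√38 - 608 + 25*(304*√38))) - 4094 = (12429 + (23104 - 200*√38 - 608 + 7600*√38)) - 4094 = (12429 + (22496 + 7400*√38)) - 4094 = (34925 + 7400*√38) - 4094 = 30831 + 7400*√38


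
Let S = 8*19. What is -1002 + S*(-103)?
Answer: -16658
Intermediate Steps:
S = 152
-1002 + S*(-103) = -1002 + 152*(-103) = -1002 - 15656 = -16658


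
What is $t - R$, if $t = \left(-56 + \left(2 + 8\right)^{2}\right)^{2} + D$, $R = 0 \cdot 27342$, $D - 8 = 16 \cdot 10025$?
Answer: $162344$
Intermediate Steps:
$D = 160408$ ($D = 8 + 16 \cdot 10025 = 8 + 160400 = 160408$)
$R = 0$
$t = 162344$ ($t = \left(-56 + \left(2 + 8\right)^{2}\right)^{2} + 160408 = \left(-56 + 10^{2}\right)^{2} + 160408 = \left(-56 + 100\right)^{2} + 160408 = 44^{2} + 160408 = 1936 + 160408 = 162344$)
$t - R = 162344 - 0 = 162344 + 0 = 162344$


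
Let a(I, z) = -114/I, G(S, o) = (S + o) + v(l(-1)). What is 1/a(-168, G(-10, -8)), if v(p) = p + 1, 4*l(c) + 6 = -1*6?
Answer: 28/19 ≈ 1.4737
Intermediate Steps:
l(c) = -3 (l(c) = -3/2 + (-1*6)/4 = -3/2 + (¼)*(-6) = -3/2 - 3/2 = -3)
v(p) = 1 + p
G(S, o) = -2 + S + o (G(S, o) = (S + o) + (1 - 3) = (S + o) - 2 = -2 + S + o)
1/a(-168, G(-10, -8)) = 1/(-114/(-168)) = 1/(-114*(-1/168)) = 1/(19/28) = 28/19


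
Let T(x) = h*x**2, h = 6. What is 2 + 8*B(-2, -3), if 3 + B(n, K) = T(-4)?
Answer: 746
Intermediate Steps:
T(x) = 6*x**2
B(n, K) = 93 (B(n, K) = -3 + 6*(-4)**2 = -3 + 6*16 = -3 + 96 = 93)
2 + 8*B(-2, -3) = 2 + 8*93 = 2 + 744 = 746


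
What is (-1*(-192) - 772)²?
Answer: 336400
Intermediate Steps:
(-1*(-192) - 772)² = (192 - 772)² = (-580)² = 336400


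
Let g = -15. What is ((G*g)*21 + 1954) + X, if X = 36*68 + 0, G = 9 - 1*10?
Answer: 4717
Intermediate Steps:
G = -1 (G = 9 - 10 = -1)
X = 2448 (X = 2448 + 0 = 2448)
((G*g)*21 + 1954) + X = (-1*(-15)*21 + 1954) + 2448 = (15*21 + 1954) + 2448 = (315 + 1954) + 2448 = 2269 + 2448 = 4717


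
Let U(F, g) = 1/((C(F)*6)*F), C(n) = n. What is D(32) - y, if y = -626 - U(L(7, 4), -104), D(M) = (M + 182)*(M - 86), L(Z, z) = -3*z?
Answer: -9443519/864 ≈ -10930.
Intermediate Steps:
D(M) = (-86 + M)*(182 + M) (D(M) = (182 + M)*(-86 + M) = (-86 + M)*(182 + M))
U(F, g) = 1/(6*F²) (U(F, g) = 1/((F*6)*F) = 1/((6*F)*F) = 1/(6*F²))
y = -540865/864 (y = -626 - 1/(6*(-3*4)²) = -626 - 1/(6*(-12)²) = -626 - 1/(6*144) = -626 - 1*1/864 = -626 - 1/864 = -540865/864 ≈ -626.00)
D(32) - y = (-15652 + 32² + 96*32) - 1*(-540865/864) = (-15652 + 1024 + 3072) + 540865/864 = -11556 + 540865/864 = -9443519/864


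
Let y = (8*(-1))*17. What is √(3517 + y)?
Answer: 7*√69 ≈ 58.146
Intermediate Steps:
y = -136 (y = -8*17 = -136)
√(3517 + y) = √(3517 - 136) = √3381 = 7*√69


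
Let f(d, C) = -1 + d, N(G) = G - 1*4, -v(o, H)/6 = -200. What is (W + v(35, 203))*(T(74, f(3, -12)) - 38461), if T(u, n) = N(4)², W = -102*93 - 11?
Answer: 319110917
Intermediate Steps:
v(o, H) = 1200 (v(o, H) = -6*(-200) = 1200)
N(G) = -4 + G (N(G) = G - 4 = -4 + G)
W = -9497 (W = -9486 - 11 = -9497)
T(u, n) = 0 (T(u, n) = (-4 + 4)² = 0² = 0)
(W + v(35, 203))*(T(74, f(3, -12)) - 38461) = (-9497 + 1200)*(0 - 38461) = -8297*(-38461) = 319110917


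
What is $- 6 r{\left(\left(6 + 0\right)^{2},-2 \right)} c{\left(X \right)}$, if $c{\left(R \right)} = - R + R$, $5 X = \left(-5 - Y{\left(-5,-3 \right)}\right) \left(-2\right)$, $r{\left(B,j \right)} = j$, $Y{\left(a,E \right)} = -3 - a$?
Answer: $0$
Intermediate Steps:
$X = \frac{14}{5}$ ($X = \frac{\left(-5 - \left(-3 - -5\right)\right) \left(-2\right)}{5} = \frac{\left(-5 - \left(-3 + 5\right)\right) \left(-2\right)}{5} = \frac{\left(-5 - 2\right) \left(-2\right)}{5} = \frac{\left(-7\right) \left(-2\right)}{5} = \frac{1}{5} \cdot 14 = \frac{14}{5} \approx 2.8$)
$c{\left(R \right)} = 0$
$- 6 r{\left(\left(6 + 0\right)^{2},-2 \right)} c{\left(X \right)} = \left(-6\right) \left(-2\right) 0 = 12 \cdot 0 = 0$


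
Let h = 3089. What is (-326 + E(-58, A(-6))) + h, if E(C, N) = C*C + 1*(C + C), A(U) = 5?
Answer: 6011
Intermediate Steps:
E(C, N) = C² + 2*C (E(C, N) = C² + 1*(2*C) = C² + 2*C)
(-326 + E(-58, A(-6))) + h = (-326 - 58*(2 - 58)) + 3089 = (-326 - 58*(-56)) + 3089 = (-326 + 3248) + 3089 = 2922 + 3089 = 6011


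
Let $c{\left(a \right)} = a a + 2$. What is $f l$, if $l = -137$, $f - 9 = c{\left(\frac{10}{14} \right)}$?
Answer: $- \frac{77268}{49} \approx -1576.9$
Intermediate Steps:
$c{\left(a \right)} = 2 + a^{2}$ ($c{\left(a \right)} = a^{2} + 2 = 2 + a^{2}$)
$f = \frac{564}{49}$ ($f = 9 + \left(2 + \left(\frac{10}{14}\right)^{2}\right) = 9 + \left(2 + \left(10 \cdot \frac{1}{14}\right)^{2}\right) = 9 + \left(2 + \left(\frac{5}{7}\right)^{2}\right) = 9 + \left(2 + \frac{25}{49}\right) = 9 + \frac{123}{49} = \frac{564}{49} \approx 11.51$)
$f l = \frac{564}{49} \left(-137\right) = - \frac{77268}{49}$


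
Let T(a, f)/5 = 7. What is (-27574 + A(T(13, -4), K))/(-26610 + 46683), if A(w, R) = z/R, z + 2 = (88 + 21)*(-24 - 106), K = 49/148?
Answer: -3448582/983577 ≈ -3.5062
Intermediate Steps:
T(a, f) = 35 (T(a, f) = 5*7 = 35)
K = 49/148 (K = 49*(1/148) = 49/148 ≈ 0.33108)
z = -14172 (z = -2 + (88 + 21)*(-24 - 106) = -2 + 109*(-130) = -2 - 14170 = -14172)
A(w, R) = -14172/R
(-27574 + A(T(13, -4), K))/(-26610 + 46683) = (-27574 - 14172/49/148)/(-26610 + 46683) = (-27574 - 14172*148/49)/20073 = (-27574 - 2097456/49)*(1/20073) = -3448582/49*1/20073 = -3448582/983577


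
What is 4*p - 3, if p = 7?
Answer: 25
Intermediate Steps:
4*p - 3 = 4*7 - 3 = 28 - 3 = 25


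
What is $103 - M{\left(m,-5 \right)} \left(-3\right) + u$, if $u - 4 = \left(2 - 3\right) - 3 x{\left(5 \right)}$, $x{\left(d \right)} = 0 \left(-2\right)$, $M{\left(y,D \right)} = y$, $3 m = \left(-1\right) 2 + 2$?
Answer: $3$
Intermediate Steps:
$m = 0$ ($m = \frac{\left(-1\right) 2 + 2}{3} = \frac{-2 + 2}{3} = \frac{1}{3} \cdot 0 = 0$)
$x{\left(d \right)} = 0$
$u = 3$ ($u = 4 + \left(\left(2 - 3\right) - 0\right) = 4 + \left(\left(2 - 3\right) + 0\right) = 4 + \left(-1 + 0\right) = 4 - 1 = 3$)
$103 - M{\left(m,-5 \right)} \left(-3\right) + u = 103 \left(-1\right) 0 \left(-3\right) + 3 = 103 \cdot 0 \left(-3\right) + 3 = 103 \cdot 0 + 3 = 0 + 3 = 3$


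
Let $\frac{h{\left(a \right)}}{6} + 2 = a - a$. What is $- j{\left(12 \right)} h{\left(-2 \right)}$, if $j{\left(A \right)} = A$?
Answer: $144$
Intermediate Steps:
$h{\left(a \right)} = -12$ ($h{\left(a \right)} = -12 + 6 \left(a - a\right) = -12 + 6 \cdot 0 = -12 + 0 = -12$)
$- j{\left(12 \right)} h{\left(-2 \right)} = - 12 \left(-12\right) = \left(-1\right) \left(-144\right) = 144$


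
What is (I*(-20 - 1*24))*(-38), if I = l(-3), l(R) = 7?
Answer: 11704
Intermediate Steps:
I = 7
(I*(-20 - 1*24))*(-38) = (7*(-20 - 1*24))*(-38) = (7*(-20 - 24))*(-38) = (7*(-44))*(-38) = -308*(-38) = 11704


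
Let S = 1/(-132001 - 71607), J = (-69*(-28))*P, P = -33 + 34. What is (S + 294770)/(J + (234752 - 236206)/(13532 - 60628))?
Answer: 353323200046033/2315810057626 ≈ 152.57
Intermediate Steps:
P = 1
J = 1932 (J = -69*(-28)*1 = 1932*1 = 1932)
S = -1/203608 (S = 1/(-203608) = -1/203608 ≈ -4.9114e-6)
(S + 294770)/(J + (234752 - 236206)/(13532 - 60628)) = (-1/203608 + 294770)/(1932 + (234752 - 236206)/(13532 - 60628)) = 60017530159/(203608*(1932 - 1454/(-47096))) = 60017530159/(203608*(1932 - 1454*(-1/47096))) = 60017530159/(203608*(1932 + 727/23548)) = 60017530159/(203608*(45495463/23548)) = (60017530159/203608)*(23548/45495463) = 353323200046033/2315810057626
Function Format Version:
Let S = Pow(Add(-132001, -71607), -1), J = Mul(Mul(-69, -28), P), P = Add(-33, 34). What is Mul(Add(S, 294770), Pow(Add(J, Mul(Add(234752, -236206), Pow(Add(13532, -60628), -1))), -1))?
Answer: Rational(353323200046033, 2315810057626) ≈ 152.57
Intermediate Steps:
P = 1
J = 1932 (J = Mul(Mul(-69, -28), 1) = Mul(1932, 1) = 1932)
S = Rational(-1, 203608) (S = Pow(-203608, -1) = Rational(-1, 203608) ≈ -4.9114e-6)
Mul(Add(S, 294770), Pow(Add(J, Mul(Add(234752, -236206), Pow(Add(13532, -60628), -1))), -1)) = Mul(Add(Rational(-1, 203608), 294770), Pow(Add(1932, Mul(Add(234752, -236206), Pow(Add(13532, -60628), -1))), -1)) = Mul(Rational(60017530159, 203608), Pow(Add(1932, Mul(-1454, Pow(-47096, -1))), -1)) = Mul(Rational(60017530159, 203608), Pow(Add(1932, Mul(-1454, Rational(-1, 47096))), -1)) = Mul(Rational(60017530159, 203608), Pow(Add(1932, Rational(727, 23548)), -1)) = Mul(Rational(60017530159, 203608), Pow(Rational(45495463, 23548), -1)) = Mul(Rational(60017530159, 203608), Rational(23548, 45495463)) = Rational(353323200046033, 2315810057626)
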